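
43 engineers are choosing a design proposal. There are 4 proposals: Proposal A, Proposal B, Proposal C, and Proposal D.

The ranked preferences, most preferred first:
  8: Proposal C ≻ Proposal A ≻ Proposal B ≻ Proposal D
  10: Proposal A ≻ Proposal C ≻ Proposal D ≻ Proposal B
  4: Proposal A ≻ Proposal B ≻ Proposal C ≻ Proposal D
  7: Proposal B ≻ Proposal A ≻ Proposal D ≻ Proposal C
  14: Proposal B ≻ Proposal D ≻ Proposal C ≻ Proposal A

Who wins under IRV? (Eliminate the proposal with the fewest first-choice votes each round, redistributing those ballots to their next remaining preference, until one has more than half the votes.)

Round 1: Proposal A 14, Proposal B 21, Proposal C 8, Proposal D 0. Proposal D eliminated.
Round 2: Proposal A 14, Proposal B 21, Proposal C 8. Proposal C eliminated.
Round 3: Proposal A 22, Proposal B 21. Proposal A has a majority (≥22).

Proposal A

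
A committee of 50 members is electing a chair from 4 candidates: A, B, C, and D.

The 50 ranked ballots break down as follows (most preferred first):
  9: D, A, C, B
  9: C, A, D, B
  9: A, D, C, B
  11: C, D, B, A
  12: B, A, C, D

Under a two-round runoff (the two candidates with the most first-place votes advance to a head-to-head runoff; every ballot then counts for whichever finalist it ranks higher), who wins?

C

Round 1 first-place votes: A 9, B 12, C 20, D 9. C and B advance.
Runoff: C is ranked above B on 38 ballots, B above C on 12.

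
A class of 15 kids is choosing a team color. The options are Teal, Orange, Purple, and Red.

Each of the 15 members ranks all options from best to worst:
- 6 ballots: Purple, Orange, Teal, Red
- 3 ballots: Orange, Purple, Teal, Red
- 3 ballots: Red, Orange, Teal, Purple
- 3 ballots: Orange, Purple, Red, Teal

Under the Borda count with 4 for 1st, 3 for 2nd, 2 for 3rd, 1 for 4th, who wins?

Orange

Teal: 6×2 + 3×2 + 3×2 + 3×1 = 27
Orange: 6×3 + 3×4 + 3×3 + 3×4 = 51
Purple: 6×4 + 3×3 + 3×1 + 3×3 = 45
Red: 6×1 + 3×1 + 3×4 + 3×2 = 27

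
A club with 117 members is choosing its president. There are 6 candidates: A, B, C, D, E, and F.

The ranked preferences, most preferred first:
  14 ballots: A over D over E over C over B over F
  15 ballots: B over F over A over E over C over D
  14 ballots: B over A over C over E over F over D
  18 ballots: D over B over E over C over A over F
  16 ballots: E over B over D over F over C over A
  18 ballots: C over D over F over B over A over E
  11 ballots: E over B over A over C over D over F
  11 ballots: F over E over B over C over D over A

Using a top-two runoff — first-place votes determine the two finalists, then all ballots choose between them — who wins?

B

Round 1 first-place votes: A 14, B 29, C 18, D 18, E 27, F 11. B and E advance.
Runoff: B is ranked above E on 65 ballots, E above B on 52.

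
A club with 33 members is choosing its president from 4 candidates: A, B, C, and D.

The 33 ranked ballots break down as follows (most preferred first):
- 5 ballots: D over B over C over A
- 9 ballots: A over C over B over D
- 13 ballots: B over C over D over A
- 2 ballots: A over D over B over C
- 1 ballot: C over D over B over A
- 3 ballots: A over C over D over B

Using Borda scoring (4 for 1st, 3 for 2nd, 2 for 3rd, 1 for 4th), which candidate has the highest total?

A: 5×1 + 9×4 + 13×1 + 2×4 + 1×1 + 3×4 = 75
B: 5×3 + 9×2 + 13×4 + 2×2 + 1×2 + 3×1 = 94
C: 5×2 + 9×3 + 13×3 + 2×1 + 1×4 + 3×3 = 91
D: 5×4 + 9×1 + 13×2 + 2×3 + 1×3 + 3×2 = 70

B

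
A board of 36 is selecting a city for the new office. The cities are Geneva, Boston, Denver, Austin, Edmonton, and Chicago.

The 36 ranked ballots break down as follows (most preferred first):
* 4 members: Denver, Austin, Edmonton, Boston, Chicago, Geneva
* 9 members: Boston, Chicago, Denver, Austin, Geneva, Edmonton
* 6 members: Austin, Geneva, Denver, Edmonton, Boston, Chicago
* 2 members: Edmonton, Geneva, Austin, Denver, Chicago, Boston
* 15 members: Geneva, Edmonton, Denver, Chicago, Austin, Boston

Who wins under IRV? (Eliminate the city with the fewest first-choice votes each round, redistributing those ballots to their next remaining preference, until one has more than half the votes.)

Round 1: Geneva 15, Boston 9, Denver 4, Austin 6, Edmonton 2, Chicago 0. Chicago eliminated.
Round 2: Geneva 15, Boston 9, Denver 4, Austin 6, Edmonton 2. Edmonton eliminated.
Round 3: Geneva 17, Boston 9, Denver 4, Austin 6. Denver eliminated.
Round 4: Geneva 17, Boston 9, Austin 10. Boston eliminated.
Round 5: Geneva 17, Austin 19. Austin has a majority (≥19).

Austin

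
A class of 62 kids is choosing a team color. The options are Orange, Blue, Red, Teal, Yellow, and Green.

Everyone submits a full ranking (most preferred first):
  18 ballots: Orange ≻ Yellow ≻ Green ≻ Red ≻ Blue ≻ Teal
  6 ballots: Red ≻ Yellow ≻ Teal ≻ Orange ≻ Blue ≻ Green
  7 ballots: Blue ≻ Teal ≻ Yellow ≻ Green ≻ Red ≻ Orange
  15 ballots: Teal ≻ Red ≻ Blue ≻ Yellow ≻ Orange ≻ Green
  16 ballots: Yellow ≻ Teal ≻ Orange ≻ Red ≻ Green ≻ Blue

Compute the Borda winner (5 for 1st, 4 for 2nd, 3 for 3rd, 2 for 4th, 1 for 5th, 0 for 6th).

Orange: 18×5 + 6×2 + 7×0 + 15×1 + 16×3 = 165
Blue: 18×1 + 6×1 + 7×5 + 15×3 + 16×0 = 104
Red: 18×2 + 6×5 + 7×1 + 15×4 + 16×2 = 165
Teal: 18×0 + 6×3 + 7×4 + 15×5 + 16×4 = 185
Yellow: 18×4 + 6×4 + 7×3 + 15×2 + 16×5 = 227
Green: 18×3 + 6×0 + 7×2 + 15×0 + 16×1 = 84

Yellow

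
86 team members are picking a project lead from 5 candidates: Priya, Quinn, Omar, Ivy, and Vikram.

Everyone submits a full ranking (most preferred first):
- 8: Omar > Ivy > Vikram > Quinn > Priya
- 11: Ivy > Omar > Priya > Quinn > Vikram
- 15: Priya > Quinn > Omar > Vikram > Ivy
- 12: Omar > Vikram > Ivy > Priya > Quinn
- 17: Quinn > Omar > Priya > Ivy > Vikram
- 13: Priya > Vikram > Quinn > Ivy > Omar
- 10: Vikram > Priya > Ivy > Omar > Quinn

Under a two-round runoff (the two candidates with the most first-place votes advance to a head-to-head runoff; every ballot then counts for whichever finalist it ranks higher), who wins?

Omar

Round 1 first-place votes: Priya 28, Quinn 17, Omar 20, Ivy 11, Vikram 10. Priya and Omar advance.
Runoff: Priya is ranked above Omar on 38 ballots, Omar above Priya on 48.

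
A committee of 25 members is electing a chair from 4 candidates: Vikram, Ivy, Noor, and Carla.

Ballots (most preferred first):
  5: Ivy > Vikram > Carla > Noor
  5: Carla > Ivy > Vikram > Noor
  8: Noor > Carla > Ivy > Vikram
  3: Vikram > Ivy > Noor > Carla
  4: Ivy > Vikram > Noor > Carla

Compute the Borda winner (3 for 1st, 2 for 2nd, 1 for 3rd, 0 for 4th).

Ivy

Vikram: 5×2 + 5×1 + 8×0 + 3×3 + 4×2 = 32
Ivy: 5×3 + 5×2 + 8×1 + 3×2 + 4×3 = 51
Noor: 5×0 + 5×0 + 8×3 + 3×1 + 4×1 = 31
Carla: 5×1 + 5×3 + 8×2 + 3×0 + 4×0 = 36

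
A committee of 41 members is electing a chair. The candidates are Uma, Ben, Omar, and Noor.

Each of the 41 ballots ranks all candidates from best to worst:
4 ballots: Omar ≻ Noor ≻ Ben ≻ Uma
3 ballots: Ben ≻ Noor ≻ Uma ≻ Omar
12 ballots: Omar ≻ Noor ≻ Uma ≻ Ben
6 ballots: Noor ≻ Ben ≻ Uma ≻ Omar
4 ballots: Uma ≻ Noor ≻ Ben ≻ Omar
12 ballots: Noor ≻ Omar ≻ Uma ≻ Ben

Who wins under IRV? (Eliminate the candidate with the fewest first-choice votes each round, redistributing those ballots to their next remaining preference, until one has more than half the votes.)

Noor

Round 1: Uma 4, Ben 3, Omar 16, Noor 18. Ben eliminated.
Round 2: Uma 4, Omar 16, Noor 21. Noor has a majority (≥21).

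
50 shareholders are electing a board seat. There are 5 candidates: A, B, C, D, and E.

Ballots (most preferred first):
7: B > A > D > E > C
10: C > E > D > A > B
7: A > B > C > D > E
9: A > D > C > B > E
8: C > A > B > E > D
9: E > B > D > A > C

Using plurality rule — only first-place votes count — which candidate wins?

C

First-place votes: A 16, B 7, C 18, D 0, E 9.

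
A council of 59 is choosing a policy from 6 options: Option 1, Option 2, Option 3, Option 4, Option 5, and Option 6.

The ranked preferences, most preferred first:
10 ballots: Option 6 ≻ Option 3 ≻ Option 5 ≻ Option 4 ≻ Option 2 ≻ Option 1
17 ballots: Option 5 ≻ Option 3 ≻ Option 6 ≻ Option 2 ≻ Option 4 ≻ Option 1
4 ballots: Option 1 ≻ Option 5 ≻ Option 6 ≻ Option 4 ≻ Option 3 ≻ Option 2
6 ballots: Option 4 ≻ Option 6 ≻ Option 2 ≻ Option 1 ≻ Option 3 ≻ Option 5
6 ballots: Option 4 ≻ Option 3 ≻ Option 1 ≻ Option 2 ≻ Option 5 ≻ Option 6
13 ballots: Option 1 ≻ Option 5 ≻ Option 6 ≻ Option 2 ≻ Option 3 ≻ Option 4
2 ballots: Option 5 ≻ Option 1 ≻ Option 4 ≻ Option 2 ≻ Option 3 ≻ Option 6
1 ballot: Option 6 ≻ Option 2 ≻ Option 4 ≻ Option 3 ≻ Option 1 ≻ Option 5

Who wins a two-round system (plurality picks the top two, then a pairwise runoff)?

Option 1

Round 1 first-place votes: Option 1 17, Option 2 0, Option 3 0, Option 4 12, Option 5 19, Option 6 11. Option 5 and Option 1 advance.
Runoff: Option 5 is ranked above Option 1 on 29 ballots, Option 1 above Option 5 on 30.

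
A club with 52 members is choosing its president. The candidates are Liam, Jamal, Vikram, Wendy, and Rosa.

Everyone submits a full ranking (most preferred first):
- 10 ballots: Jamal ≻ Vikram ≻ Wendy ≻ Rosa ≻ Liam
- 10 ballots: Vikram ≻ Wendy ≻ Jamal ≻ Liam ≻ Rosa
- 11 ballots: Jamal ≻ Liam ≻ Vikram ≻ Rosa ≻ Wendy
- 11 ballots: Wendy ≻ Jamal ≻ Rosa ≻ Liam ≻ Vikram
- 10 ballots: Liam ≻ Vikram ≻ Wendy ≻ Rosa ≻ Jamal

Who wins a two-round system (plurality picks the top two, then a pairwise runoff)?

Wendy

Round 1 first-place votes: Liam 10, Jamal 21, Vikram 10, Wendy 11, Rosa 0. Jamal and Wendy advance.
Runoff: Jamal is ranked above Wendy on 21 ballots, Wendy above Jamal on 31.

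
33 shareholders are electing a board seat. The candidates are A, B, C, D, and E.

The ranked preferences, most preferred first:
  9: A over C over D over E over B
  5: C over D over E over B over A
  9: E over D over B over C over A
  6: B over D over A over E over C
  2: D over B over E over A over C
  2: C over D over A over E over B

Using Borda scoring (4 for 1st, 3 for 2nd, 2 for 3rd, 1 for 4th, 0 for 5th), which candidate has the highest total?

D

A: 9×4 + 5×0 + 9×0 + 6×2 + 2×1 + 2×2 = 54
B: 9×0 + 5×1 + 9×2 + 6×4 + 2×3 + 2×0 = 53
C: 9×3 + 5×4 + 9×1 + 6×0 + 2×0 + 2×4 = 64
D: 9×2 + 5×3 + 9×3 + 6×3 + 2×4 + 2×3 = 92
E: 9×1 + 5×2 + 9×4 + 6×1 + 2×2 + 2×1 = 67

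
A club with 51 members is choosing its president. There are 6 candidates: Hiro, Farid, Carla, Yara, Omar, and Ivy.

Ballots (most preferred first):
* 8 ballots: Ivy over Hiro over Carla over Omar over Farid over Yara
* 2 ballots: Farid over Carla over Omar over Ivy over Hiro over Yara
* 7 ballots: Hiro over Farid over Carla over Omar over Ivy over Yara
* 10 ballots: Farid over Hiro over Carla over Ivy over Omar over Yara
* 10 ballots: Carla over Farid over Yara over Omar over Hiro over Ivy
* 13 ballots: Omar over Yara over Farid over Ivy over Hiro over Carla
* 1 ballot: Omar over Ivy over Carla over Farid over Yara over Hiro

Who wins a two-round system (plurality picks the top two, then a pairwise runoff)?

Round 1 first-place votes: Hiro 7, Farid 12, Carla 10, Yara 0, Omar 14, Ivy 8. Omar and Farid advance.
Runoff: Omar is ranked above Farid on 22 ballots, Farid above Omar on 29.

Farid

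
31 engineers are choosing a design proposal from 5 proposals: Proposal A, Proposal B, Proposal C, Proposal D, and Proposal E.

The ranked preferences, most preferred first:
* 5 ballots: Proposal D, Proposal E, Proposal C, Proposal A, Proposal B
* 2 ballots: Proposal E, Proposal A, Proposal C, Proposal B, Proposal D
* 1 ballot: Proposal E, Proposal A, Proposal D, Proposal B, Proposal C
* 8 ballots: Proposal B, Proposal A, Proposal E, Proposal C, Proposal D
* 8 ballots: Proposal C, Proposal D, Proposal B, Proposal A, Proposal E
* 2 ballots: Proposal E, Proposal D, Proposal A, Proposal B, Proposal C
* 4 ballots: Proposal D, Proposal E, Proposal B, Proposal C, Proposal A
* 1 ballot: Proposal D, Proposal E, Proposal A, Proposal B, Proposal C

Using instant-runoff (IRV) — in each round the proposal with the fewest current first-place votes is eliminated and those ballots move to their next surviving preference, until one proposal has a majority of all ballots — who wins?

Proposal C

Round 1: Proposal A 0, Proposal B 8, Proposal C 8, Proposal D 10, Proposal E 5. Proposal A eliminated.
Round 2: Proposal B 8, Proposal C 8, Proposal D 10, Proposal E 5. Proposal E eliminated.
Round 3: Proposal B 8, Proposal C 10, Proposal D 13. Proposal B eliminated.
Round 4: Proposal C 18, Proposal D 13. Proposal C has a majority (≥16).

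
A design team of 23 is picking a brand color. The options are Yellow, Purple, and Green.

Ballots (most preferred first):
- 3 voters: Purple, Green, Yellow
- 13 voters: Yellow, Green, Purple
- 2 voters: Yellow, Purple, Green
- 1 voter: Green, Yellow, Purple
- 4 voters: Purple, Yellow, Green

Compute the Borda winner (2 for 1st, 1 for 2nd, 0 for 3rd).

Yellow

Yellow: 3×0 + 13×2 + 2×2 + 1×1 + 4×1 = 35
Purple: 3×2 + 13×0 + 2×1 + 1×0 + 4×2 = 16
Green: 3×1 + 13×1 + 2×0 + 1×2 + 4×0 = 18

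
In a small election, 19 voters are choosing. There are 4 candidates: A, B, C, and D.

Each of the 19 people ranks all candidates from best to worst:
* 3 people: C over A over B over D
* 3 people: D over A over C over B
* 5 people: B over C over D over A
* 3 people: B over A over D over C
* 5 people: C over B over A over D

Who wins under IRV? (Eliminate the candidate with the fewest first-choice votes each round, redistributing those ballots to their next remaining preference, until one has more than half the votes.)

Round 1: A 0, B 8, C 8, D 3. A eliminated.
Round 2: B 8, C 8, D 3. D eliminated.
Round 3: B 8, C 11. C has a majority (≥10).

C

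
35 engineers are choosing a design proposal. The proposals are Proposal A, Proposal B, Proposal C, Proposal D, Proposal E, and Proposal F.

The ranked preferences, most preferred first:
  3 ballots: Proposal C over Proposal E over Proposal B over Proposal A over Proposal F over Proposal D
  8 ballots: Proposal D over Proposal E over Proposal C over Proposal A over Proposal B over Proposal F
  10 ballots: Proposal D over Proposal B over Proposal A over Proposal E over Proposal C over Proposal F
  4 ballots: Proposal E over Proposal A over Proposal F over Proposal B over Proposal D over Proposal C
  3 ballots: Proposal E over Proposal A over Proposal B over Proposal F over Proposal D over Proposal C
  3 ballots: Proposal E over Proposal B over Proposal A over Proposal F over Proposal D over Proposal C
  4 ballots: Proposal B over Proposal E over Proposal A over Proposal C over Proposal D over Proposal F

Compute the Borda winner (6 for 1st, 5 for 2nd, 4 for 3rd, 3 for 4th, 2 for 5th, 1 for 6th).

Proposal E

Proposal A: 3×3 + 8×3 + 10×4 + 4×5 + 3×5 + 3×4 + 4×4 = 136
Proposal B: 3×4 + 8×2 + 10×5 + 4×3 + 3×4 + 3×5 + 4×6 = 141
Proposal C: 3×6 + 8×4 + 10×2 + 4×1 + 3×1 + 3×1 + 4×3 = 92
Proposal D: 3×1 + 8×6 + 10×6 + 4×2 + 3×2 + 3×2 + 4×2 = 139
Proposal E: 3×5 + 8×5 + 10×3 + 4×6 + 3×6 + 3×6 + 4×5 = 165
Proposal F: 3×2 + 8×1 + 10×1 + 4×4 + 3×3 + 3×3 + 4×1 = 62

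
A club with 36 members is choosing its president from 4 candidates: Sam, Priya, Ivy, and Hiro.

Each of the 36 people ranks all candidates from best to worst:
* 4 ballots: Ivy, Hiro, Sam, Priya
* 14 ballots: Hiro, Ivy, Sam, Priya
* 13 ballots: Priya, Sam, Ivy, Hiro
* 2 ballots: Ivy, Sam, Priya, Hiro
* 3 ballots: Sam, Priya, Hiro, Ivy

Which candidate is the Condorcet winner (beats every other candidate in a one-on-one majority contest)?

Ivy vs Sam: 20–16
Ivy vs Priya: 20–16
Ivy vs Hiro: 19–17
Ivy beats every other candidate.

Ivy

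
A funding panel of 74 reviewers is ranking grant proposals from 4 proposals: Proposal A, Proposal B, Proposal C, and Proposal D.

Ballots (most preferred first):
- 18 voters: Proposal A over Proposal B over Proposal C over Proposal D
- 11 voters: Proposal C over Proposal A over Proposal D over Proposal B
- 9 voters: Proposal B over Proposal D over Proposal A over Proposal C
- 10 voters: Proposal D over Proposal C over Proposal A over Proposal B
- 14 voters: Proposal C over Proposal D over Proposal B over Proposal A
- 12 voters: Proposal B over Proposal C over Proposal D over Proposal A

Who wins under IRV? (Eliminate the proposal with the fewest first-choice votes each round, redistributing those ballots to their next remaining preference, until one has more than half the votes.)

Round 1: Proposal A 18, Proposal B 21, Proposal C 25, Proposal D 10. Proposal D eliminated.
Round 2: Proposal A 18, Proposal B 21, Proposal C 35. Proposal A eliminated.
Round 3: Proposal B 39, Proposal C 35. Proposal B has a majority (≥38).

Proposal B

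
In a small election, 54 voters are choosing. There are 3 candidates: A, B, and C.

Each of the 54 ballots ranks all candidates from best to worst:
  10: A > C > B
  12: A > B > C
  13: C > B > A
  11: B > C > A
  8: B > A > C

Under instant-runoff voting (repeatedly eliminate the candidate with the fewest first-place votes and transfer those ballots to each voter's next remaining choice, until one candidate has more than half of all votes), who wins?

Round 1: A 22, B 19, C 13. C eliminated.
Round 2: A 22, B 32. B has a majority (≥28).

B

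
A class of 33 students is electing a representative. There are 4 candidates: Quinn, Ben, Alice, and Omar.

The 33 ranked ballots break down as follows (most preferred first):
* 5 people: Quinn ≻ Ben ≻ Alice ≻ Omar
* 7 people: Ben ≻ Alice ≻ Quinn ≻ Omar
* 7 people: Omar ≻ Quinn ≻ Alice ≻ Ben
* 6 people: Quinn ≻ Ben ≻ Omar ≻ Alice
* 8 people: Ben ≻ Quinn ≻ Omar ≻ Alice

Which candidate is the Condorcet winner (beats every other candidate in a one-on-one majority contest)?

Quinn

Quinn vs Ben: 18–15
Quinn vs Alice: 26–7
Quinn vs Omar: 26–7
Quinn beats every other candidate.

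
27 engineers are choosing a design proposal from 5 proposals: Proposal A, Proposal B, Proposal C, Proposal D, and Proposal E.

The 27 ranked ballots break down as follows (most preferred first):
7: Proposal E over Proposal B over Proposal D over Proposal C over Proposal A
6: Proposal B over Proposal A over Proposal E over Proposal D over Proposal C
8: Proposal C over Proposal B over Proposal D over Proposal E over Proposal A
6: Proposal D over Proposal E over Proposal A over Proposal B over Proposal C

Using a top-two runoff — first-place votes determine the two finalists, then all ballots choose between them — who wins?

Round 1 first-place votes: Proposal A 0, Proposal B 6, Proposal C 8, Proposal D 6, Proposal E 7. Proposal C and Proposal E advance.
Runoff: Proposal C is ranked above Proposal E on 8 ballots, Proposal E above Proposal C on 19.

Proposal E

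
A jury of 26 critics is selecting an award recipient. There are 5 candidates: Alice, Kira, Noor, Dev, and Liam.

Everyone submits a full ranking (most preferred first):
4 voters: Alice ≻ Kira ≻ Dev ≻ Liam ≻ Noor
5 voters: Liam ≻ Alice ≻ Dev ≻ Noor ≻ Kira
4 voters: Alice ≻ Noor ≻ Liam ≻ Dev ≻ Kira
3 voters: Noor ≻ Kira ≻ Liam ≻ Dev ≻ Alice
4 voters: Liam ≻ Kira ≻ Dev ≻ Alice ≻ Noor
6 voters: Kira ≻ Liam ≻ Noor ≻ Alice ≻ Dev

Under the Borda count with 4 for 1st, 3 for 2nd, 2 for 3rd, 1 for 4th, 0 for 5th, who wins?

Alice: 4×4 + 5×3 + 4×4 + 3×0 + 4×1 + 6×1 = 57
Kira: 4×3 + 5×0 + 4×0 + 3×3 + 4×3 + 6×4 = 57
Noor: 4×0 + 5×1 + 4×3 + 3×4 + 4×0 + 6×2 = 41
Dev: 4×2 + 5×2 + 4×1 + 3×1 + 4×2 + 6×0 = 33
Liam: 4×1 + 5×4 + 4×2 + 3×2 + 4×4 + 6×3 = 72

Liam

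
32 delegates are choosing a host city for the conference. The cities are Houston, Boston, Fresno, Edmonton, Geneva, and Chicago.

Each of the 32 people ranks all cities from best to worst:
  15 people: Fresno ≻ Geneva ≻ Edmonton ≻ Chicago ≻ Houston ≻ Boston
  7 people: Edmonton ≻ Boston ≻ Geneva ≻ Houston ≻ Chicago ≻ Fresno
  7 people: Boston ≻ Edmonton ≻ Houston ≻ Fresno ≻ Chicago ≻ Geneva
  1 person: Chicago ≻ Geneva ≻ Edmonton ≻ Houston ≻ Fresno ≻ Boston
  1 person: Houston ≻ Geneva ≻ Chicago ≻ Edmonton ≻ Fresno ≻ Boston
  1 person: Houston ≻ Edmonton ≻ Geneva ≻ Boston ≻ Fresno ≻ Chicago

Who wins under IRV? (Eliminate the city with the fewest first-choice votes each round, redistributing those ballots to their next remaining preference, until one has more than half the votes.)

Edmonton

Round 1: Houston 2, Boston 7, Fresno 15, Edmonton 7, Geneva 0, Chicago 1. Geneva eliminated.
Round 2: Houston 2, Boston 7, Fresno 15, Edmonton 7, Chicago 1. Chicago eliminated.
Round 3: Houston 2, Boston 7, Fresno 15, Edmonton 8. Houston eliminated.
Round 4: Boston 7, Fresno 15, Edmonton 10. Boston eliminated.
Round 5: Fresno 15, Edmonton 17. Edmonton has a majority (≥17).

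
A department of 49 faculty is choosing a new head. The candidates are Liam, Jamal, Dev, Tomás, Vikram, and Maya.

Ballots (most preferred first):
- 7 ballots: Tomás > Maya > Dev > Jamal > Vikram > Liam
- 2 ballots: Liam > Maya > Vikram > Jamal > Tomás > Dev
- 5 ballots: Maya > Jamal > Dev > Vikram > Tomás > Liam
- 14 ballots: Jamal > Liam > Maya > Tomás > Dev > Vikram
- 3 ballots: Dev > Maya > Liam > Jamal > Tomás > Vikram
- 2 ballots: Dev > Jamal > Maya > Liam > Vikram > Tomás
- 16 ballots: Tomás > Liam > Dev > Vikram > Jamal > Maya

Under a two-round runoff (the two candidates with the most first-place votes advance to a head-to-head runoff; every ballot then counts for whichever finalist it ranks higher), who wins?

Jamal

Round 1 first-place votes: Liam 2, Jamal 14, Dev 5, Tomás 23, Vikram 0, Maya 5. Tomás and Jamal advance.
Runoff: Tomás is ranked above Jamal on 23 ballots, Jamal above Tomás on 26.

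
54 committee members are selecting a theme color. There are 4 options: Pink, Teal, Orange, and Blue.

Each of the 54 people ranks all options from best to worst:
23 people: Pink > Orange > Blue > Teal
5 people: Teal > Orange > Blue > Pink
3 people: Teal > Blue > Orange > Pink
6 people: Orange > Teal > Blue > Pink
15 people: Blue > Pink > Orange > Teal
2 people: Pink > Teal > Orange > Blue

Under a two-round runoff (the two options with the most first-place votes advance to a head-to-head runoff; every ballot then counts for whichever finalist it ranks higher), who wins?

Blue

Round 1 first-place votes: Pink 25, Teal 8, Orange 6, Blue 15. Pink and Blue advance.
Runoff: Pink is ranked above Blue on 25 ballots, Blue above Pink on 29.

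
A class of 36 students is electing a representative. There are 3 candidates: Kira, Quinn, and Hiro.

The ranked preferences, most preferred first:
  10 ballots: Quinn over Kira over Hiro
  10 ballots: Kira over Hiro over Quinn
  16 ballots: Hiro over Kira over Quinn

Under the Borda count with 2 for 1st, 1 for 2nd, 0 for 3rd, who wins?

Kira

Kira: 10×1 + 10×2 + 16×1 = 46
Quinn: 10×2 + 10×0 + 16×0 = 20
Hiro: 10×0 + 10×1 + 16×2 = 42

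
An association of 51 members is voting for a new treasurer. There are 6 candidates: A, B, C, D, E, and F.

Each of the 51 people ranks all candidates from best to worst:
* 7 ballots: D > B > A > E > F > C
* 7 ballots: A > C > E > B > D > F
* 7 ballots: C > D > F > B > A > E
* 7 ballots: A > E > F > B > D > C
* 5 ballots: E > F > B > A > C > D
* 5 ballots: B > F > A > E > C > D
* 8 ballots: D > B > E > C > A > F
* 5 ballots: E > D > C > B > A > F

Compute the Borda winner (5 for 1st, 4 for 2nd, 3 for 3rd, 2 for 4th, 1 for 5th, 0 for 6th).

A: 7×3 + 7×5 + 7×1 + 7×5 + 5×2 + 5×3 + 8×1 + 5×1 = 136
B: 7×4 + 7×2 + 7×2 + 7×2 + 5×3 + 5×5 + 8×4 + 5×2 = 152
C: 7×0 + 7×4 + 7×5 + 7×0 + 5×1 + 5×1 + 8×2 + 5×3 = 104
D: 7×5 + 7×1 + 7×4 + 7×1 + 5×0 + 5×0 + 8×5 + 5×4 = 137
E: 7×2 + 7×3 + 7×0 + 7×4 + 5×5 + 5×2 + 8×3 + 5×5 = 147
F: 7×1 + 7×0 + 7×3 + 7×3 + 5×4 + 5×4 + 8×0 + 5×0 = 89

B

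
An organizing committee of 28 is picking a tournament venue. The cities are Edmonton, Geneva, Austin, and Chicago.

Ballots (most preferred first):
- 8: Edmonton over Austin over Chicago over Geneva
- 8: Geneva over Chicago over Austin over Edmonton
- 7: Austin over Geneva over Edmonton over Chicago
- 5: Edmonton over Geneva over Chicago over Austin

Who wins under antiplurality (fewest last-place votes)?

Austin

Last-place votes: Edmonton 8, Geneva 8, Austin 5, Chicago 7.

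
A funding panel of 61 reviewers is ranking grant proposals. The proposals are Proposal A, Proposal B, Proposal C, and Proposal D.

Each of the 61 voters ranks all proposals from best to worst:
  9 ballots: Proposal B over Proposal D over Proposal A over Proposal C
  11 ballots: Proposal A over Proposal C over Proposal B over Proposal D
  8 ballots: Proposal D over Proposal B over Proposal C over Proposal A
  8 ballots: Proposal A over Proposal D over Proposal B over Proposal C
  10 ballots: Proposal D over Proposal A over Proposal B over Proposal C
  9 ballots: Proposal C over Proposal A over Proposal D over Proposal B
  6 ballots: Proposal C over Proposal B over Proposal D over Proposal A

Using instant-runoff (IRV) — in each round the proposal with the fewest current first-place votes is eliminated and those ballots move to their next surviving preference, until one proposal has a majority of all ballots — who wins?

Proposal D

Round 1: Proposal A 19, Proposal B 9, Proposal C 15, Proposal D 18. Proposal B eliminated.
Round 2: Proposal A 19, Proposal C 15, Proposal D 27. Proposal C eliminated.
Round 3: Proposal A 28, Proposal D 33. Proposal D has a majority (≥31).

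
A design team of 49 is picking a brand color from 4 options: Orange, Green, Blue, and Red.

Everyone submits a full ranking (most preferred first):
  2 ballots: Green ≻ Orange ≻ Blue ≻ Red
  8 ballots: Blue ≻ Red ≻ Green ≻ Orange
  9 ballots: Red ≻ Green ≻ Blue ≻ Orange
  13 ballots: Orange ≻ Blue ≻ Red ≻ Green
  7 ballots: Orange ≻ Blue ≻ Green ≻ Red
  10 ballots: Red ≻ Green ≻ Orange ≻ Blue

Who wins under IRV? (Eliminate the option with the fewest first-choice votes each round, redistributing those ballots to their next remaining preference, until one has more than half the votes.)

Round 1: Orange 20, Green 2, Blue 8, Red 19. Green eliminated.
Round 2: Orange 22, Blue 8, Red 19. Blue eliminated.
Round 3: Orange 22, Red 27. Red has a majority (≥25).

Red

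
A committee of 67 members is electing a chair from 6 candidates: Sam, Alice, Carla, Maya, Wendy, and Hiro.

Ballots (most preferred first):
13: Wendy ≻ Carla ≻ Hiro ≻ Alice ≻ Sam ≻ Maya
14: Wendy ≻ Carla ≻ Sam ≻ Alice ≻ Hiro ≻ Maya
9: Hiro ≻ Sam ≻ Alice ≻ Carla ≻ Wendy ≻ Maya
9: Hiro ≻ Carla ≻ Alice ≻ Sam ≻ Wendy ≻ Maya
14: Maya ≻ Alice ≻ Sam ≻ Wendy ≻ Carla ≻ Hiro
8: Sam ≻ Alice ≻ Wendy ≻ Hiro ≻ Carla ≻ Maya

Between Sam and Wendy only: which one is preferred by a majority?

Sam

Sam is ranked above Wendy on 40 ballots; Wendy above Sam on 27.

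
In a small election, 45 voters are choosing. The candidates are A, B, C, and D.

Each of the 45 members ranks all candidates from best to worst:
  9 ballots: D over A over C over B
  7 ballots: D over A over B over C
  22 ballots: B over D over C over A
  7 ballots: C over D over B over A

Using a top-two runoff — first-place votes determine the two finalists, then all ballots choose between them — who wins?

Round 1 first-place votes: A 0, B 22, C 7, D 16. B and D advance.
Runoff: B is ranked above D on 22 ballots, D above B on 23.

D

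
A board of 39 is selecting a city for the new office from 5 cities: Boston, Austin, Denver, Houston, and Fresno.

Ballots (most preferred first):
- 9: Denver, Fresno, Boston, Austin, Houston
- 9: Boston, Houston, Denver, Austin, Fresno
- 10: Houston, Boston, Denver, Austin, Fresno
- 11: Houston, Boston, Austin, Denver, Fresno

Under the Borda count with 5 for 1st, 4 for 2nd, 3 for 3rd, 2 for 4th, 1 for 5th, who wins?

Boston

Boston: 9×3 + 9×5 + 10×4 + 11×4 = 156
Austin: 9×2 + 9×2 + 10×2 + 11×3 = 89
Denver: 9×5 + 9×3 + 10×3 + 11×2 = 124
Houston: 9×1 + 9×4 + 10×5 + 11×5 = 150
Fresno: 9×4 + 9×1 + 10×1 + 11×1 = 66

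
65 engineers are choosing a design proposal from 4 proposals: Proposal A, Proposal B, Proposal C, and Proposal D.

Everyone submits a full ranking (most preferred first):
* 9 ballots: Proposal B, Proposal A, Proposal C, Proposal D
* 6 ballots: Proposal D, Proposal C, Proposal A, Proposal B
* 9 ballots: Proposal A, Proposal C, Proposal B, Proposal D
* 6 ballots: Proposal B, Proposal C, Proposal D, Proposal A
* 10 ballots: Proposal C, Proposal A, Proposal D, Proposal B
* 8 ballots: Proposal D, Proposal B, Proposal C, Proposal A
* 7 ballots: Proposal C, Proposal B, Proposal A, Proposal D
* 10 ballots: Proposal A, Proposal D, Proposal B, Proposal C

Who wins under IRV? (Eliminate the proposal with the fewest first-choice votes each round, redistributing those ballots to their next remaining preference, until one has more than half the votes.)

Round 1: Proposal A 19, Proposal B 15, Proposal C 17, Proposal D 14. Proposal D eliminated.
Round 2: Proposal A 19, Proposal B 23, Proposal C 23. Proposal A eliminated.
Round 3: Proposal B 33, Proposal C 32. Proposal B has a majority (≥33).

Proposal B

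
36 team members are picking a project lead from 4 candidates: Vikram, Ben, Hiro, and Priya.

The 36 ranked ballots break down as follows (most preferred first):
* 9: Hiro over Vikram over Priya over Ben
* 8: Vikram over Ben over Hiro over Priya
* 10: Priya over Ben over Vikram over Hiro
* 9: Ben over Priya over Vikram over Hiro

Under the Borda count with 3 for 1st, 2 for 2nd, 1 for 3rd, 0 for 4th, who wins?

Ben

Vikram: 9×2 + 8×3 + 10×1 + 9×1 = 61
Ben: 9×0 + 8×2 + 10×2 + 9×3 = 63
Hiro: 9×3 + 8×1 + 10×0 + 9×0 = 35
Priya: 9×1 + 8×0 + 10×3 + 9×2 = 57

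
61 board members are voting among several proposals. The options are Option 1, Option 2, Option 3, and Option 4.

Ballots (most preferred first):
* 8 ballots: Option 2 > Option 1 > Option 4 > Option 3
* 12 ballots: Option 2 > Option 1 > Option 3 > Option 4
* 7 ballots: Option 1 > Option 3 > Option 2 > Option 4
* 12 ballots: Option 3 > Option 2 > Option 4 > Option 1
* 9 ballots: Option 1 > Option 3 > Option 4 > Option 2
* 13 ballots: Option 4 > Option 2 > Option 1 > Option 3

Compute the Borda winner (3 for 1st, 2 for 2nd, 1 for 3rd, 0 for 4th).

Option 2

Option 1: 8×2 + 12×2 + 7×3 + 12×0 + 9×3 + 13×1 = 101
Option 2: 8×3 + 12×3 + 7×1 + 12×2 + 9×0 + 13×2 = 117
Option 3: 8×0 + 12×1 + 7×2 + 12×3 + 9×2 + 13×0 = 80
Option 4: 8×1 + 12×0 + 7×0 + 12×1 + 9×1 + 13×3 = 68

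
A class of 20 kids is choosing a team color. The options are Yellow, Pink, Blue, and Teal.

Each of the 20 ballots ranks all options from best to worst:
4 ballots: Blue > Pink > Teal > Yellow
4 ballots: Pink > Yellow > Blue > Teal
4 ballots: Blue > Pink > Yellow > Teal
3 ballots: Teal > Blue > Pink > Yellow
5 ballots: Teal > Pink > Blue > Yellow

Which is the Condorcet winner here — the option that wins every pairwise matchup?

Blue vs Yellow: 16–4
Blue vs Pink: 11–9
Blue vs Teal: 12–8
Blue beats every other option.

Blue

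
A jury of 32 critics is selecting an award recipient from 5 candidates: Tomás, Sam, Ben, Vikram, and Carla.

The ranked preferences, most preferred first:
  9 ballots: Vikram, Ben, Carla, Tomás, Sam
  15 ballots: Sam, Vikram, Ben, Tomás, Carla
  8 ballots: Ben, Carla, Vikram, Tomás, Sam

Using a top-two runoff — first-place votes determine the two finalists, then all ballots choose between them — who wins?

Round 1 first-place votes: Tomás 0, Sam 15, Ben 8, Vikram 9, Carla 0. Sam and Vikram advance.
Runoff: Sam is ranked above Vikram on 15 ballots, Vikram above Sam on 17.

Vikram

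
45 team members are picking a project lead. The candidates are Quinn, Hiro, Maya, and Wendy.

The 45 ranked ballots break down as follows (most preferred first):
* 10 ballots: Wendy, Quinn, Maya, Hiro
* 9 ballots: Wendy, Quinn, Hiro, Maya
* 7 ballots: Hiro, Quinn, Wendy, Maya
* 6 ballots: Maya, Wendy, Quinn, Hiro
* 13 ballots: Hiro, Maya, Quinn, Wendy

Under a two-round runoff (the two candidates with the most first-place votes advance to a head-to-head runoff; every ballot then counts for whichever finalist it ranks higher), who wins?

Round 1 first-place votes: Quinn 0, Hiro 20, Maya 6, Wendy 19. Hiro and Wendy advance.
Runoff: Hiro is ranked above Wendy on 20 ballots, Wendy above Hiro on 25.

Wendy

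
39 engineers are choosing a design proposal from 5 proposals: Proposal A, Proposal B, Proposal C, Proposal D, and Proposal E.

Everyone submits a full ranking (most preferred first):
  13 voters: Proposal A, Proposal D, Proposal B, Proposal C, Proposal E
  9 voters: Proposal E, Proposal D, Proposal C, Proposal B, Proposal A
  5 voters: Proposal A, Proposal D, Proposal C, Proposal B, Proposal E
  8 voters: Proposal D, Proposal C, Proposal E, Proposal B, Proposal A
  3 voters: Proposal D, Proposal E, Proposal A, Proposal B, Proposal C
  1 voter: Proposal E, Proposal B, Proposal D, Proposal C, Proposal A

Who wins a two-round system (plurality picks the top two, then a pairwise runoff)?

Proposal D

Round 1 first-place votes: Proposal A 18, Proposal B 0, Proposal C 0, Proposal D 11, Proposal E 10. Proposal A and Proposal D advance.
Runoff: Proposal A is ranked above Proposal D on 18 ballots, Proposal D above Proposal A on 21.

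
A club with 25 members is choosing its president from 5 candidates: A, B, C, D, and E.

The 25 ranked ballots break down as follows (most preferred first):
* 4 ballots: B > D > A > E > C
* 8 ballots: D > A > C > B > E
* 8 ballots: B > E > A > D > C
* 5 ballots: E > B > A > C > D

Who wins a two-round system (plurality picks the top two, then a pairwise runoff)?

Round 1 first-place votes: A 0, B 12, C 0, D 8, E 5. B and D advance.
Runoff: B is ranked above D on 17 ballots, D above B on 8.

B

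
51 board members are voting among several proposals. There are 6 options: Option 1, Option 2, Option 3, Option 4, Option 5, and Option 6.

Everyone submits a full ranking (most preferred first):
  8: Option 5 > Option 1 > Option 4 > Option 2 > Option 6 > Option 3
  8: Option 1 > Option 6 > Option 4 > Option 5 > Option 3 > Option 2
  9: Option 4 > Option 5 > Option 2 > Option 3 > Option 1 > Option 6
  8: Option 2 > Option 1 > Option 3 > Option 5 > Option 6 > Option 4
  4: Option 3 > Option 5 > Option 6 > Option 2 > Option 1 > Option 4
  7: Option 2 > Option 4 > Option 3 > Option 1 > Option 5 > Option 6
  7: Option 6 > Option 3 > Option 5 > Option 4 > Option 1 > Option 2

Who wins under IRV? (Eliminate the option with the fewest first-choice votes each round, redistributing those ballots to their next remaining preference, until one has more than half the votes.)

Round 1: Option 1 8, Option 2 15, Option 3 4, Option 4 9, Option 5 8, Option 6 7. Option 3 eliminated.
Round 2: Option 1 8, Option 2 15, Option 4 9, Option 5 12, Option 6 7. Option 6 eliminated.
Round 3: Option 1 8, Option 2 15, Option 4 9, Option 5 19. Option 1 eliminated.
Round 4: Option 2 15, Option 4 17, Option 5 19. Option 2 eliminated.
Round 5: Option 4 24, Option 5 27. Option 5 has a majority (≥26).

Option 5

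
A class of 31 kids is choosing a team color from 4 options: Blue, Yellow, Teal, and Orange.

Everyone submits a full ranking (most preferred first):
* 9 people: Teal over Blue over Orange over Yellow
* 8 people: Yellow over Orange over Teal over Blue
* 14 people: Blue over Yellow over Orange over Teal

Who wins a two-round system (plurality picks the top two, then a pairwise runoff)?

Teal

Round 1 first-place votes: Blue 14, Yellow 8, Teal 9, Orange 0. Blue and Teal advance.
Runoff: Blue is ranked above Teal on 14 ballots, Teal above Blue on 17.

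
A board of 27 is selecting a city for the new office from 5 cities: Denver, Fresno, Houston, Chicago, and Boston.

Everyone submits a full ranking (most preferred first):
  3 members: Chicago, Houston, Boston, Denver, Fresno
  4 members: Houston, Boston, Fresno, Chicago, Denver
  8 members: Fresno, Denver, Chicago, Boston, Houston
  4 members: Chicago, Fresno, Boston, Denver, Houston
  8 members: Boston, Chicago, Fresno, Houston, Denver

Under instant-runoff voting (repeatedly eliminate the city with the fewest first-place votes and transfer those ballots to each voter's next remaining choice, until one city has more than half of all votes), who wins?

Boston

Round 1: Denver 0, Fresno 8, Houston 4, Chicago 7, Boston 8. Denver eliminated.
Round 2: Fresno 8, Houston 4, Chicago 7, Boston 8. Houston eliminated.
Round 3: Fresno 8, Chicago 7, Boston 12. Chicago eliminated.
Round 4: Fresno 12, Boston 15. Boston has a majority (≥14).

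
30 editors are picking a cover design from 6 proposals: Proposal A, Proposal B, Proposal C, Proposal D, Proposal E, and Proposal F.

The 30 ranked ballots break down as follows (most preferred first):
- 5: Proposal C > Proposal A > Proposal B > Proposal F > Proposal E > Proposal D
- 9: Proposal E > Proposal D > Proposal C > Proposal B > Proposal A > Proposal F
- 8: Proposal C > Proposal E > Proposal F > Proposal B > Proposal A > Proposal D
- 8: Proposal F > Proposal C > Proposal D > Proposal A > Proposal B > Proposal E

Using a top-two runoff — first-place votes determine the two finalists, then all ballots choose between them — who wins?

Proposal C

Round 1 first-place votes: Proposal A 0, Proposal B 0, Proposal C 13, Proposal D 0, Proposal E 9, Proposal F 8. Proposal C and Proposal E advance.
Runoff: Proposal C is ranked above Proposal E on 21 ballots, Proposal E above Proposal C on 9.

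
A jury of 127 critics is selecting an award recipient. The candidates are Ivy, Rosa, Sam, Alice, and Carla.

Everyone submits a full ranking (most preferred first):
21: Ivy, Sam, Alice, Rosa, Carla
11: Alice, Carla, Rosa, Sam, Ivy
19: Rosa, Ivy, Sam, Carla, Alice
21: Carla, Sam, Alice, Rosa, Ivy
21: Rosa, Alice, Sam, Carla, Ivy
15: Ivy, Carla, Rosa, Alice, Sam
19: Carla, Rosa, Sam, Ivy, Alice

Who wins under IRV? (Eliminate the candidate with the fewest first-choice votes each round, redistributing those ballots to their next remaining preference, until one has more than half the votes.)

Round 1: Ivy 36, Rosa 40, Sam 0, Alice 11, Carla 40. Sam eliminated.
Round 2: Ivy 36, Rosa 40, Alice 11, Carla 40. Alice eliminated.
Round 3: Ivy 36, Rosa 40, Carla 51. Ivy eliminated.
Round 4: Rosa 61, Carla 66. Carla has a majority (≥64).

Carla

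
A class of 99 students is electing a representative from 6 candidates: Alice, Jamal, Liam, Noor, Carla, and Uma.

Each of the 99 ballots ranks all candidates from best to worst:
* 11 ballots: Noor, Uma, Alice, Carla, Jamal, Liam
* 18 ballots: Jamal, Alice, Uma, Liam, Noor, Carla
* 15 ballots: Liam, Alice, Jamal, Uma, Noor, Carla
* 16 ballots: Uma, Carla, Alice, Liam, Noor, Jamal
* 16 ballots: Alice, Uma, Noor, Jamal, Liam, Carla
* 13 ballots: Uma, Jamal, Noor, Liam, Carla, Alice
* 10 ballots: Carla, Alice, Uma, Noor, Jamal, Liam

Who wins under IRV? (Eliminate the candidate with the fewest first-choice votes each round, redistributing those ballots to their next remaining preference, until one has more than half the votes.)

Alice

Round 1: Alice 16, Jamal 18, Liam 15, Noor 11, Carla 10, Uma 29. Carla eliminated.
Round 2: Alice 26, Jamal 18, Liam 15, Noor 11, Uma 29. Noor eliminated.
Round 3: Alice 26, Jamal 18, Liam 15, Uma 40. Liam eliminated.
Round 4: Alice 41, Jamal 18, Uma 40. Jamal eliminated.
Round 5: Alice 59, Uma 40. Alice has a majority (≥50).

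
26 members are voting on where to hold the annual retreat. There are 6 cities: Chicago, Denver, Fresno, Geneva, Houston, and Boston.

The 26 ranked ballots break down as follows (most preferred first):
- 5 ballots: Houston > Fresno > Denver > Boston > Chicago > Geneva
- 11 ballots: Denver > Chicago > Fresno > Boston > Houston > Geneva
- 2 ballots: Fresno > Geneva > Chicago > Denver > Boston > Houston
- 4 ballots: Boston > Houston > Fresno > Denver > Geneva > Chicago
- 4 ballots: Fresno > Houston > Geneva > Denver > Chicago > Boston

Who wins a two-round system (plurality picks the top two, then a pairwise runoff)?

Round 1 first-place votes: Chicago 0, Denver 11, Fresno 6, Geneva 0, Houston 5, Boston 4. Denver and Fresno advance.
Runoff: Denver is ranked above Fresno on 11 ballots, Fresno above Denver on 15.

Fresno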